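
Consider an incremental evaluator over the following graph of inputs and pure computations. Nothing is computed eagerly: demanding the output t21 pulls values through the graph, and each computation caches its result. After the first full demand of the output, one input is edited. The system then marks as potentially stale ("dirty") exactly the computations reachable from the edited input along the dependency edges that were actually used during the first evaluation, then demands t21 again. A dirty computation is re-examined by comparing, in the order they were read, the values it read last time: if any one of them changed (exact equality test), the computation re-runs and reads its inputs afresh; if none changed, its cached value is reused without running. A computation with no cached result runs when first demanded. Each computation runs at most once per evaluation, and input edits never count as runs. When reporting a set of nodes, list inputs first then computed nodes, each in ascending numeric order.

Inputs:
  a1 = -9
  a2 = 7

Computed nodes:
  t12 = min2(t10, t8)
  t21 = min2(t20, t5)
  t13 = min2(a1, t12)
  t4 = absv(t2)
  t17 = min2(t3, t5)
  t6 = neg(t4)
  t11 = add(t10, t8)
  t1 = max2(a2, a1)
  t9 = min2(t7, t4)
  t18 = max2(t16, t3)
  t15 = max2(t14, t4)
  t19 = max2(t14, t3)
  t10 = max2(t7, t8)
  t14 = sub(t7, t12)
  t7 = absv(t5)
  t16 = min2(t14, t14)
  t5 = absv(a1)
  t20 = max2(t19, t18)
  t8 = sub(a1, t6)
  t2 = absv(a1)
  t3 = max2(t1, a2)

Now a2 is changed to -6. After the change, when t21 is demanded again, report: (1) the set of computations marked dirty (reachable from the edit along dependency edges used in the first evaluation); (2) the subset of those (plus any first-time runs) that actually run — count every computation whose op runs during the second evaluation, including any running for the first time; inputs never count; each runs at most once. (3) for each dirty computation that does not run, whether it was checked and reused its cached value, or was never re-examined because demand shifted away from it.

Dirty set: t1, t3, t18, t19, t20, t21.
Run set: t1, t3, t18, t19 (4 run).
Re-examined without running (cache reused): t20, t21.
The important point: at t20 every value read last time is unchanged, so the dirty flag clears without a run.

Initial pass — values computed on the first demand:
  t1 = max2(7, -9) = 7
  t2 = absv(-9) = 9
  t3 = max2(7, 7) = 7
  t4 = absv(9) = 9
  t5 = absv(-9) = 9
  t6 = neg(9) = -9
  t7 = absv(9) = 9
  t8 = sub(-9, -9) = 0
  t10 = max2(9, 0) = 9
  t12 = min2(9, 0) = 0
  t14 = sub(9, 0) = 9
  t16 = min2(9, 9) = 9
  t18 = max2(9, 7) = 9
  t19 = max2(9, 7) = 9
  t20 = max2(9, 9) = 9
  t21 = min2(9, 9) = 9

Second demand — change propagation:
  t1: re-runs because a2 7->-6; new result -6.
  t3: re-runs because t1 7->-6; a2 7->-6; new result -6.
  t18: re-runs because t3 7->-6; new result 9 (unchanged).
  t19: re-runs because t3 7->-6; new result 9 (unchanged).
  t20: re-examined; everything it read last time is the same (t19 unchanged, t18 unchanged) — cache 9 kept, no run.
  t21: re-examined; everything it read last time is the same (t20 unchanged, t5 unchanged) — cache 9 kept, no run.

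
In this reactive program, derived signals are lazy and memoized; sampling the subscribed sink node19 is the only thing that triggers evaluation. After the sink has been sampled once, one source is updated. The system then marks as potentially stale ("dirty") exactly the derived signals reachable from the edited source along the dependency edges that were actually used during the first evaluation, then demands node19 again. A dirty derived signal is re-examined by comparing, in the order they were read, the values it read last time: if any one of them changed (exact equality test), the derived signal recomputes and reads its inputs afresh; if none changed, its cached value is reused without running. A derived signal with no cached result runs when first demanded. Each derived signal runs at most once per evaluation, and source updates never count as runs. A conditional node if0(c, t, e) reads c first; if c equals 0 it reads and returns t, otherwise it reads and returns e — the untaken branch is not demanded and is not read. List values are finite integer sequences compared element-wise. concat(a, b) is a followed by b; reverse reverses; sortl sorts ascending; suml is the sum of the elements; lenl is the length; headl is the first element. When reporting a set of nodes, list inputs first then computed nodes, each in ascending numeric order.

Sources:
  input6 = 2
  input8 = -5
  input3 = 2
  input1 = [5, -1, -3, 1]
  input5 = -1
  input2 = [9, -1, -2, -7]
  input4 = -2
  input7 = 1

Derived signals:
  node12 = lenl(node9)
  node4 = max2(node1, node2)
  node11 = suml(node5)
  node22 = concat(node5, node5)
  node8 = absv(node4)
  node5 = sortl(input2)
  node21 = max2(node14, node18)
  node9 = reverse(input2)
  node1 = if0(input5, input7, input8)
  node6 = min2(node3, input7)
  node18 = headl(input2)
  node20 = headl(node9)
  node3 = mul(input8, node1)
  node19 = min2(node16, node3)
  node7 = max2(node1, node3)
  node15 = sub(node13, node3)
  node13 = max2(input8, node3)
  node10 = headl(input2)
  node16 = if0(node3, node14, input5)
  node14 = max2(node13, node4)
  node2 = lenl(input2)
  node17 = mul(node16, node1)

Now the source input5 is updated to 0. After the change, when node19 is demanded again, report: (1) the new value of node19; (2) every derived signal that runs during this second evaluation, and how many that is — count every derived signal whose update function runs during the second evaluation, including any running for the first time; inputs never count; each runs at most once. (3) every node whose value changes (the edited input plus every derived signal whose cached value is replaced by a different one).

First demand of the output computes:
  node1 = if0(input5=-1 -> else branch input8) = -5
  node3 = mul(-5, -5) = 25
  node16 = if0(node3=25 -> else branch input5) = -1
  node19 = min2(-1, 25) = -1

After the edit, cleaning proceeds:
  node1: a read changed (input5 -1->0) — executes, giving 1.
  node3: a read changed (node1 -5->1) — executes, giving -5.
  node16: a read changed (node3 25->-5; input5 -1->0) — executes, giving 0.
  node19: a read changed (node16 -1->0; node3 25->-5) — executes, giving -5.

Demanding node19 again yields -5.
4 derived signals run: node1, node3, node16, node19.
The nodes whose values change: input5, node1, node3, node16, node19.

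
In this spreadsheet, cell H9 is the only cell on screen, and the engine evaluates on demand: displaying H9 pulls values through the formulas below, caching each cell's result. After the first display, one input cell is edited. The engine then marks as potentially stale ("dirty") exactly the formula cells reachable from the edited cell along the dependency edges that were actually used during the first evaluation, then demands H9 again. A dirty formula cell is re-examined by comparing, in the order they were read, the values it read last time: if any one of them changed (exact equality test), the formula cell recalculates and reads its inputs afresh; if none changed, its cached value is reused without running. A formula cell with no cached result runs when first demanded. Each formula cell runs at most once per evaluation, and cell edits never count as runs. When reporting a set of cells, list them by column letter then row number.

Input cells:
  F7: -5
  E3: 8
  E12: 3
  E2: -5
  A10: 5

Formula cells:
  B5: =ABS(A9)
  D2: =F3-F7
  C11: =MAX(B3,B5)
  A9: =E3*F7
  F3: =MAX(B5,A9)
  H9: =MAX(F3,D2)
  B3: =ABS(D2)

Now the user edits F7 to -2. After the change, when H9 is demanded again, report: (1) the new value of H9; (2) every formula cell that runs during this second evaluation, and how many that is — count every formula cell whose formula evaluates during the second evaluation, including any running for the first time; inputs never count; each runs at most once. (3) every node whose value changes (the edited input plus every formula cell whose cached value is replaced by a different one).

H9 now evaluates to 18.
Run set: A9, B5, D2, F3, H9 (5 run).
Changed values: A9, B5, D2, F3, F7, H9.

Initial pass — values computed on the first demand:
  A9 = 8 * -5 = -40
  B5 = ABS(-40) = 40
  F3 = MAX(40, -40) = 40
  D2 = 40 - -5 = 45
  H9 = MAX(40, 45) = 45

Second demand — change propagation:
  A9: re-runs because F7 -5->-2; new result -16.
  B5: re-runs because A9 -40->-16; new result 16.
  F3: re-runs because B5 40->16; A9 -40->-16; new result 16.
  D2: re-runs because F3 40->16; F7 -5->-2; new result 18.
  H9: re-runs because F3 40->16; D2 45->18; new result 18.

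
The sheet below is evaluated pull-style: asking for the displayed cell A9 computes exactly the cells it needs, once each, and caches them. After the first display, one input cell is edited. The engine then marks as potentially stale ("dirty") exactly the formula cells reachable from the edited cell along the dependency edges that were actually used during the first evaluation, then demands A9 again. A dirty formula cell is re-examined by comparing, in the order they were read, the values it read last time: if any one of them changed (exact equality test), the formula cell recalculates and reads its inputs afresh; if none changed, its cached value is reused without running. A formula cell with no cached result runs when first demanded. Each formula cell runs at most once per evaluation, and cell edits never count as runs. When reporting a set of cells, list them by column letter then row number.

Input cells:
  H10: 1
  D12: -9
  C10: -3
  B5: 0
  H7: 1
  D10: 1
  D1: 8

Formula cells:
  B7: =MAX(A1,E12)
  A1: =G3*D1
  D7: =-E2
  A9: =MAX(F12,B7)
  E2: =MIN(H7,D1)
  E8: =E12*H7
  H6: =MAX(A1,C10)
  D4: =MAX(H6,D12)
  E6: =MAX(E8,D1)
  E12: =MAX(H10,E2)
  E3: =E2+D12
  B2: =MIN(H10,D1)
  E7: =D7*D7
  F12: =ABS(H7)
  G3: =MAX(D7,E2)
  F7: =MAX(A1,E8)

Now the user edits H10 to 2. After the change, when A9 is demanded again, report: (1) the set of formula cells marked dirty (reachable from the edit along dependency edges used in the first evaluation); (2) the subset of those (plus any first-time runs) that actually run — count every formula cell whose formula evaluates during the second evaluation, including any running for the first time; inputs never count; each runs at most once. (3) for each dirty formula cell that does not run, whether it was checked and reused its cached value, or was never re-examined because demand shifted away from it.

The edit dirties: A9, B7, E12.
2 formula cells run: B7, E12.
Cache hits after checking: A9.
Note the absorption at B7: it re-runs yet its value is the same, leaving the output's value untouched.

First demand of the output computes:
  E2 = MIN(1, 8) = 1
  D7 = -(1) = -1
  E12 = MAX(1, 1) = 1
  F12 = ABS(1) = 1
  G3 = MAX(-1, 1) = 1
  A1 = 1 * 8 = 8
  B7 = MAX(8, 1) = 8
  A9 = MAX(1, 8) = 8

After the edit, cleaning proceeds:
  E12: a read changed (H10 1->2) — executes, giving 2.
  B7: a read changed (E12 1->2) — executes, giving 8 — identical to its old value.
  A9: dirty, but its reads are unchanged (F12 unchanged, B7 unchanged); cached 8 stands.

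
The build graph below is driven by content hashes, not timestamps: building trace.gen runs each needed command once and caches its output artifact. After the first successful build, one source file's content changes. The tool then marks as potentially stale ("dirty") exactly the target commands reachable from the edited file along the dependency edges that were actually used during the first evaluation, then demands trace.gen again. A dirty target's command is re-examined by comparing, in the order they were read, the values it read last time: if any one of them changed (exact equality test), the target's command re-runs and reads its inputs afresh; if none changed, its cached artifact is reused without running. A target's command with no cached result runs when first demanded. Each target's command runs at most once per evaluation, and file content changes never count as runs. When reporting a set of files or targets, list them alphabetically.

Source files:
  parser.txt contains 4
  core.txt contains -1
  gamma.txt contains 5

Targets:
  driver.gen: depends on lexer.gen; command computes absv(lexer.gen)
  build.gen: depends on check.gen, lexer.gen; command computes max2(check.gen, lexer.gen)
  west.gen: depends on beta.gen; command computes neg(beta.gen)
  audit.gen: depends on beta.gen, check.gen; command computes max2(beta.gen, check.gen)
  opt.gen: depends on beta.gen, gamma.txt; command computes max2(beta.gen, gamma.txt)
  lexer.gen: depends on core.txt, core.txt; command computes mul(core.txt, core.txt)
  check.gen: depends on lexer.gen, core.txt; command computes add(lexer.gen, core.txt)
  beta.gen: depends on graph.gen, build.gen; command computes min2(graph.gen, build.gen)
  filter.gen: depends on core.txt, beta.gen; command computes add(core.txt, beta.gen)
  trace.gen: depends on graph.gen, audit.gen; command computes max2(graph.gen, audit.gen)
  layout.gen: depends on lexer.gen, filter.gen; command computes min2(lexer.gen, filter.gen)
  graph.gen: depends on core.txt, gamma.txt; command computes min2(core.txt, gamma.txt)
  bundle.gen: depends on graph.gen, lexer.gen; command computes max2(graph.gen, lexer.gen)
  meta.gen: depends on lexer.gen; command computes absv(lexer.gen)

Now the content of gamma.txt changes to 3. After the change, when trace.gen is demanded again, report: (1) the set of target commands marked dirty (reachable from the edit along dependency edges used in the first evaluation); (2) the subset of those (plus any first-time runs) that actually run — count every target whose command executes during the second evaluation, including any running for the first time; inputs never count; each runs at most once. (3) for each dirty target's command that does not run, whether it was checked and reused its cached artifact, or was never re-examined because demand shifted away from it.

Initial pass — values computed on the first demand:
  graph.gen = min2(-1, 5) = -1
  lexer.gen = mul(-1, -1) = 1
  check.gen = add(1, -1) = 0
  build.gen = max2(0, 1) = 1
  beta.gen = min2(-1, 1) = -1
  audit.gen = max2(-1, 0) = 0
  trace.gen = max2(-1, 0) = 0

Second demand — change propagation:
  graph.gen: re-runs because gamma.txt 5->3; new result -1 (unchanged).
  beta.gen: re-examined; everything it read last time is the same (graph.gen unchanged, build.gen unchanged) — cache -1 kept, no run.
  audit.gen: re-examined; everything it read last time is the same (beta.gen unchanged, check.gen unchanged) — cache 0 kept, no run.
  trace.gen: re-examined; everything it read last time is the same (graph.gen unchanged, audit.gen unchanged) — cache 0 kept, no run.

The important point: graph.gen recomputes to an identical value, and the output ends up unchanged.

Dirty set: audit.gen, beta.gen, graph.gen, trace.gen.
Run set: graph.gen (1 run).
Re-examined without running (cache reused): audit.gen, beta.gen, trace.gen.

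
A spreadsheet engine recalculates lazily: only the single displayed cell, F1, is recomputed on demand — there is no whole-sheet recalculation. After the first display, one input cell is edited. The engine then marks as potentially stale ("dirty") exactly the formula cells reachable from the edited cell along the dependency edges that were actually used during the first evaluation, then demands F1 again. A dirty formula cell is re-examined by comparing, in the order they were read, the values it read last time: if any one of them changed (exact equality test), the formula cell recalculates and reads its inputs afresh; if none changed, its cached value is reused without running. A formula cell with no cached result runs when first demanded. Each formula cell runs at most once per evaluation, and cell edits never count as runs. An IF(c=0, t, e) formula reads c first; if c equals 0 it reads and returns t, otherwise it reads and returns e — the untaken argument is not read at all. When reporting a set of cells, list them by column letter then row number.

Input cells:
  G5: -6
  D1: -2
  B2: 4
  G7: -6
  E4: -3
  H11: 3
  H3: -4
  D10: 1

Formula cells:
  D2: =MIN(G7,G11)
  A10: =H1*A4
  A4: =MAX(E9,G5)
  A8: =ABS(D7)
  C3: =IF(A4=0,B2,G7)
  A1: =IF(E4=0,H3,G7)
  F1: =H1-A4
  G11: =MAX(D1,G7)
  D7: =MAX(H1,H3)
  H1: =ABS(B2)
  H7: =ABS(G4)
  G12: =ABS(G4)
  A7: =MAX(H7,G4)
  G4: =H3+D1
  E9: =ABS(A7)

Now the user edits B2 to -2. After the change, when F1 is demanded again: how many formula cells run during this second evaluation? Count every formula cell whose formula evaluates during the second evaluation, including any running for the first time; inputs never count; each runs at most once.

Formula cells that run: F1, H1 — 2 in total.

First evaluation (everything demanded from the output):
  G4 = -4 + -2 = -6
  H1 = ABS(4) = 4
  H7 = ABS(-6) = 6
  A7 = MAX(6, -6) = 6
  E9 = ABS(6) = 6
  A4 = MAX(6, -6) = 6
  F1 = 4 - 6 = -2

Propagation after the edit:
  H1: runs — B2 4->-2; result 2.
  F1: runs — H1 4->2; result -4.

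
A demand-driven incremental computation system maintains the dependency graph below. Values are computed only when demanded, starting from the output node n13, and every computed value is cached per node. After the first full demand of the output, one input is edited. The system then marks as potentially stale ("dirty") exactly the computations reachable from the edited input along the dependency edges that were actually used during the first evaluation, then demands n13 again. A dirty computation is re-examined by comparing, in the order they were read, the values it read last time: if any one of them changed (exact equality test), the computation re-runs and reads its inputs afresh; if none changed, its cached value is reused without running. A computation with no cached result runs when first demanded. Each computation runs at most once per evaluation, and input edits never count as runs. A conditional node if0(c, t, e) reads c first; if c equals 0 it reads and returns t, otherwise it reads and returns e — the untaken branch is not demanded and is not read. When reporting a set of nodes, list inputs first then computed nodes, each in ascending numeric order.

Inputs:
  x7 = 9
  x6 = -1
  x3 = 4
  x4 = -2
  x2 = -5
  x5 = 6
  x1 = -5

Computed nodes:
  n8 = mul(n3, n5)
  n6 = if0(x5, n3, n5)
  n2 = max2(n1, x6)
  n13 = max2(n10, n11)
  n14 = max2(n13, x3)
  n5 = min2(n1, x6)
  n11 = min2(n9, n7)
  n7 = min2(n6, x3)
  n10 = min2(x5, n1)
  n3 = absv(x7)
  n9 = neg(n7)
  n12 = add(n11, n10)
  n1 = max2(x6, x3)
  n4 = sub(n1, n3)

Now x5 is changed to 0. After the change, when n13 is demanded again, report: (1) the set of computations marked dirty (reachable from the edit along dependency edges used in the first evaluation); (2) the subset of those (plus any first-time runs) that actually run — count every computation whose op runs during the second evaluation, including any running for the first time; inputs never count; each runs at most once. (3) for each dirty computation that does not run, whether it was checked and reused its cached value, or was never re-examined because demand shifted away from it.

Marked dirty: n6, n7, n9, n10, n11, n13.
Computations that run: n3, n6, n7, n9, n10, n11, n13 — 7 in total.
Every dirty computation ran.
Key observation: a condition flipped, so demand reaches new nodes — n3 runs for the first time.

First evaluation (everything demanded from the output):
  n1 = max2(-1, 4) = 4
  n5 = min2(4, -1) = -1
  n6 = if0(x5=6 -> else branch n5) = -1
  n7 = min2(-1, 4) = -1
  n9 = neg(-1) = 1
  n10 = min2(6, 4) = 4
  n11 = min2(1, -1) = -1
  n13 = max2(4, -1) = 4

Propagation after the edit:
  n3: demanded for the first time — runs, produces 9.
  n6: runs — x5 6->0; result 9.
  n7: runs — n6 -1->9; result 4.
  n9: runs — n7 -1->4; result -4.
  n10: runs — x5 6->0; result 0.
  n11: runs — n9 1->-4; n7 -1->4; result -4.
  n13: runs — n10 4->0; n11 -1->-4; result 0.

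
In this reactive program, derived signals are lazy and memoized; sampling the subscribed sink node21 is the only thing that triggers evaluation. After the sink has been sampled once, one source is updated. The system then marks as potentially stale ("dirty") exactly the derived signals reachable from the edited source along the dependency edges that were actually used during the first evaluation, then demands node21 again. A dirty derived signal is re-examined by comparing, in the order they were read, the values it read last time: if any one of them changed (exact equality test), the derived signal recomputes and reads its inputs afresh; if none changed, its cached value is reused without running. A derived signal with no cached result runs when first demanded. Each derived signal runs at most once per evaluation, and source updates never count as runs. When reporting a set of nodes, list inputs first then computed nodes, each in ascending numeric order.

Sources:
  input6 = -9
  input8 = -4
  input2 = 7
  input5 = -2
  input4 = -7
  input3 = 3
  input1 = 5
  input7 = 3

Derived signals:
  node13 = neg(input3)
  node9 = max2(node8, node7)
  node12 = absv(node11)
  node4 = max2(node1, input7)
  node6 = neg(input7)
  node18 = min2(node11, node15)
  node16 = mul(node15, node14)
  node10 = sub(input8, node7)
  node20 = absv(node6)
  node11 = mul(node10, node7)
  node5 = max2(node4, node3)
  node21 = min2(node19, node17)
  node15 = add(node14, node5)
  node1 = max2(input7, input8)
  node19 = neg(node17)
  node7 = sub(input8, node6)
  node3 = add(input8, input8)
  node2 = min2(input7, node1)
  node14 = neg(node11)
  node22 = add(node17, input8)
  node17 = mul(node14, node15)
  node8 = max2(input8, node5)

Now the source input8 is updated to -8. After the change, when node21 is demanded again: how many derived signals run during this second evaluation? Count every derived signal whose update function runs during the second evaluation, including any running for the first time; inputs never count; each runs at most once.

11 derived signals run: node1, node3, node5, node7, node10, node11, node14, node15, node17, node19, node21.
Note where the cutoff bites: node4 is checked, finds nothing changed, and keeps its cache.

First demand of the output computes:
  node1 = max2(3, -4) = 3
  node3 = add(-4, -4) = -8
  node4 = max2(3, 3) = 3
  node5 = max2(3, -8) = 3
  node6 = neg(3) = -3
  node7 = sub(-4, -3) = -1
  node10 = sub(-4, -1) = -3
  node11 = mul(-3, -1) = 3
  node14 = neg(3) = -3
  node15 = add(-3, 3) = 0
  node17 = mul(-3, 0) = 0
  node19 = neg(0) = 0
  node21 = min2(0, 0) = 0

After the edit, cleaning proceeds:
  node1: a read changed (input8 -4->-8) — executes, giving 3 — identical to its old value.
  node3: a read changed (input8 -4->-8; input8 -4->-8) — executes, giving -16.
  node4: dirty, but its reads are unchanged (node1 unchanged, input7 unchanged); cached 3 stands.
  node5: a read changed (node3 -8->-16) — executes, giving 3 — identical to its old value.
  node7: a read changed (input8 -4->-8) — executes, giving -5.
  node10: a read changed (input8 -4->-8; node7 -1->-5) — executes, giving -3 — identical to its old value.
  node11: a read changed (node7 -1->-5) — executes, giving 15.
  node14: a read changed (node11 3->15) — executes, giving -15.
  node15: a read changed (node14 -3->-15) — executes, giving -12.
  node17: a read changed (node14 -3->-15; node15 0->-12) — executes, giving 180.
  node19: a read changed (node17 0->180) — executes, giving -180.
  node21: a read changed (node19 0->-180; node17 0->180) — executes, giving -180.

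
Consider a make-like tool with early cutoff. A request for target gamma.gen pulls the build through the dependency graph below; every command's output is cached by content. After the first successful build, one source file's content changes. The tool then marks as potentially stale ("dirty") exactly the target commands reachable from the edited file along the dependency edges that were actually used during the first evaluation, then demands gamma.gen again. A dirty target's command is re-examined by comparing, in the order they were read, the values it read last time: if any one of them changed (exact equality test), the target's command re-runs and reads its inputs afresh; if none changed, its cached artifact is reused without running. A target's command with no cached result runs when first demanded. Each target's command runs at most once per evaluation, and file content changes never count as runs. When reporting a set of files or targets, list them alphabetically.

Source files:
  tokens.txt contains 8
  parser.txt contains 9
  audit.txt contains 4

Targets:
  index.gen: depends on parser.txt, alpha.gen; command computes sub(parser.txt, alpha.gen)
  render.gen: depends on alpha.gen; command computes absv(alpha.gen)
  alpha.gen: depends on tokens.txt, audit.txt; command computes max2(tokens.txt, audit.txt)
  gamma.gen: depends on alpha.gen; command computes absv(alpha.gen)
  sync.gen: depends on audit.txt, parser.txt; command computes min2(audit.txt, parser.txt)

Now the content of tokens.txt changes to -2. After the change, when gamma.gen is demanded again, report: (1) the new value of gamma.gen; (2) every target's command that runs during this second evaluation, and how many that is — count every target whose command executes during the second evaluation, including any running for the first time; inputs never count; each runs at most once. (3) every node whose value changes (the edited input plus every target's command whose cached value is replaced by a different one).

Demanding gamma.gen again yields 4.
2 target commands run: alpha.gen, gamma.gen.
The nodes whose values change: alpha.gen, gamma.gen, tokens.txt.

First demand of the output computes:
  alpha.gen = max2(8, 4) = 8
  gamma.gen = absv(8) = 8

After the edit, cleaning proceeds:
  alpha.gen: a read changed (tokens.txt 8->-2) — executes, giving 4.
  gamma.gen: a read changed (alpha.gen 8->4) — executes, giving 4.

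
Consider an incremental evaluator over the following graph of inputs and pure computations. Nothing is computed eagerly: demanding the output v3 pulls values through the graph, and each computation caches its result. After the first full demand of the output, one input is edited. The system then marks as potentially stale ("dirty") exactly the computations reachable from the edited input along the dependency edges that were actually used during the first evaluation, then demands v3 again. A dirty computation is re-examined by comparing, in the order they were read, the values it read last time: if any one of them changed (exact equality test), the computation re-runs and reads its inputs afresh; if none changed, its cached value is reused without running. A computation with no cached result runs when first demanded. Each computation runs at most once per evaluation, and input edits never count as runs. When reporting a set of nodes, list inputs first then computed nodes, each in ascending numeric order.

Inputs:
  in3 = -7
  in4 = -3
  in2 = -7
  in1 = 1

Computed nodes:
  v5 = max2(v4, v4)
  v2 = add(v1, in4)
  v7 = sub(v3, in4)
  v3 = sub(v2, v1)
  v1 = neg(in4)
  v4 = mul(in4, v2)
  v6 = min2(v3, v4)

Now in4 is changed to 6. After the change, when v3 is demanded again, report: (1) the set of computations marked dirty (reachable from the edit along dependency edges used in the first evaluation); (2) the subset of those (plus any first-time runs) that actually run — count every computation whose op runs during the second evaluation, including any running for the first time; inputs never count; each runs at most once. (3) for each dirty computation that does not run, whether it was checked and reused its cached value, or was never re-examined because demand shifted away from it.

Dirty set: v1, v2, v3.
Run set: v1, v2, v3 (3 run).
All dirty computations ended up running.

Initial pass — values computed on the first demand:
  v1 = neg(-3) = 3
  v2 = add(3, -3) = 0
  v3 = sub(0, 3) = -3

Second demand — change propagation:
  v1: re-runs because in4 -3->6; new result -6.
  v2: re-runs because v1 3->-6; in4 -3->6; new result 0 (unchanged).
  v3: re-runs because v1 3->-6; new result 6.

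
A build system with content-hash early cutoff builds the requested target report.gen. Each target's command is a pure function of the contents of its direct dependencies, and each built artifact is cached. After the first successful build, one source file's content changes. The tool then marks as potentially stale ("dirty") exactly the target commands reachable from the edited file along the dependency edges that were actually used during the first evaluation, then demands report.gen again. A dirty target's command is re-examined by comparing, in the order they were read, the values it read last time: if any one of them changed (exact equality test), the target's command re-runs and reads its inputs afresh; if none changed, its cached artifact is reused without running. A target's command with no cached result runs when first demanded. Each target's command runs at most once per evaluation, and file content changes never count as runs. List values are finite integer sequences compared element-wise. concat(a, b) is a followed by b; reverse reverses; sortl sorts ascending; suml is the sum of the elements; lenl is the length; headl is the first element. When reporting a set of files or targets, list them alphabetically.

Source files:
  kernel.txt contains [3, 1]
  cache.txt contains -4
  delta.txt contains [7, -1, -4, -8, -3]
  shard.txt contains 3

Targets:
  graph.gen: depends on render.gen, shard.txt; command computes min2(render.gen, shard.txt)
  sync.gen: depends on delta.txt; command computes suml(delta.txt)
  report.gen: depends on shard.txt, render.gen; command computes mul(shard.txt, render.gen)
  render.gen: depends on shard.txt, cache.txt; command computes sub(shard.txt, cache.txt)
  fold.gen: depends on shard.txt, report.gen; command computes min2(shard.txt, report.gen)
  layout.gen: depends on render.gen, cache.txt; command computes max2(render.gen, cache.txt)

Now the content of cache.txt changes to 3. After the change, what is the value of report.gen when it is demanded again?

New value of report.gen: 0.

First evaluation (everything demanded from the output):
  render.gen = sub(3, -4) = 7
  report.gen = mul(3, 7) = 21

Propagation after the edit:
  render.gen: runs — cache.txt -4->3; result 0.
  report.gen: runs — render.gen 7->0; result 0.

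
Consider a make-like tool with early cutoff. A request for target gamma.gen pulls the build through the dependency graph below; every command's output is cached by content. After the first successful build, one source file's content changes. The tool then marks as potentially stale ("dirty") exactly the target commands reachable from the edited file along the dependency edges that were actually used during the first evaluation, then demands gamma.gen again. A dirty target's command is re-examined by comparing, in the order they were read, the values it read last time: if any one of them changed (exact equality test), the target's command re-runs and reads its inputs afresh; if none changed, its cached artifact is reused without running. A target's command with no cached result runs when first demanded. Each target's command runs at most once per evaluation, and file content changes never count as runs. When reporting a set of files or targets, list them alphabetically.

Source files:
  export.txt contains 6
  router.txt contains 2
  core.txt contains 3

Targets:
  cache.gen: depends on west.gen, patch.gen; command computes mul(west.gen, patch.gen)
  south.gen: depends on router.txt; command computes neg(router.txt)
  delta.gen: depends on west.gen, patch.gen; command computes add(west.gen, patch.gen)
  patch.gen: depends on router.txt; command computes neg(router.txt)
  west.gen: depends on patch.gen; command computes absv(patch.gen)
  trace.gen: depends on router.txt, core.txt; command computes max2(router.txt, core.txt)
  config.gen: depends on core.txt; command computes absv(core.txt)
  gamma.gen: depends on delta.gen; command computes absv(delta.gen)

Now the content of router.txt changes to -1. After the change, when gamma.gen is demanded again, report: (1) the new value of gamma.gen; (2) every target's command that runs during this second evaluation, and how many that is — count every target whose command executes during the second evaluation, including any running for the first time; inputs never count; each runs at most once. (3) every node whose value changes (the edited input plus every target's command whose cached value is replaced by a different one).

Demanding gamma.gen again yields 2.
4 target commands run: delta.gen, gamma.gen, patch.gen, west.gen.
The nodes whose values change: delta.gen, gamma.gen, patch.gen, router.txt, west.gen.

First demand of the output computes:
  patch.gen = neg(2) = -2
  west.gen = absv(-2) = 2
  delta.gen = add(2, -2) = 0
  gamma.gen = absv(0) = 0

After the edit, cleaning proceeds:
  patch.gen: a read changed (router.txt 2->-1) — executes, giving 1.
  west.gen: a read changed (patch.gen -2->1) — executes, giving 1.
  delta.gen: a read changed (west.gen 2->1; patch.gen -2->1) — executes, giving 2.
  gamma.gen: a read changed (delta.gen 0->2) — executes, giving 2.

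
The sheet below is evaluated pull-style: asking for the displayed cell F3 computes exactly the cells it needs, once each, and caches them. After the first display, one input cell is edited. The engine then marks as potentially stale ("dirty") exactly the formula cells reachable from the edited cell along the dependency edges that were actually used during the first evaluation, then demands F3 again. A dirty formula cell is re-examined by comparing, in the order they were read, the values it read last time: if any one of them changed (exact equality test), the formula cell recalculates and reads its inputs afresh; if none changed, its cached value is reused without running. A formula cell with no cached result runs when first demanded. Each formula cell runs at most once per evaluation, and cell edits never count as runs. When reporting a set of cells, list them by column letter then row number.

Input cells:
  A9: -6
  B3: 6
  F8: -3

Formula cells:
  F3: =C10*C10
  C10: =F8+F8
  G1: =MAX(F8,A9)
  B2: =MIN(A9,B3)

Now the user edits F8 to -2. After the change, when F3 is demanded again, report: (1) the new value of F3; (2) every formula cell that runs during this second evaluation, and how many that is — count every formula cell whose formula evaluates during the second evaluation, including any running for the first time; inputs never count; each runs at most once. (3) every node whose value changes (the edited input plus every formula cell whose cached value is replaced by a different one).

First demand of the output computes:
  C10 = -3 + -3 = -6
  F3 = -6 * -6 = 36

After the edit, cleaning proceeds:
  C10: a read changed (F8 -3->-2; F8 -3->-2) — executes, giving -4.
  F3: a read changed (C10 -6->-4; C10 -6->-4) — executes, giving 16.

Demanding F3 again yields 16.
2 formula cells run: C10, F3.
The nodes whose values change: C10, F3, F8.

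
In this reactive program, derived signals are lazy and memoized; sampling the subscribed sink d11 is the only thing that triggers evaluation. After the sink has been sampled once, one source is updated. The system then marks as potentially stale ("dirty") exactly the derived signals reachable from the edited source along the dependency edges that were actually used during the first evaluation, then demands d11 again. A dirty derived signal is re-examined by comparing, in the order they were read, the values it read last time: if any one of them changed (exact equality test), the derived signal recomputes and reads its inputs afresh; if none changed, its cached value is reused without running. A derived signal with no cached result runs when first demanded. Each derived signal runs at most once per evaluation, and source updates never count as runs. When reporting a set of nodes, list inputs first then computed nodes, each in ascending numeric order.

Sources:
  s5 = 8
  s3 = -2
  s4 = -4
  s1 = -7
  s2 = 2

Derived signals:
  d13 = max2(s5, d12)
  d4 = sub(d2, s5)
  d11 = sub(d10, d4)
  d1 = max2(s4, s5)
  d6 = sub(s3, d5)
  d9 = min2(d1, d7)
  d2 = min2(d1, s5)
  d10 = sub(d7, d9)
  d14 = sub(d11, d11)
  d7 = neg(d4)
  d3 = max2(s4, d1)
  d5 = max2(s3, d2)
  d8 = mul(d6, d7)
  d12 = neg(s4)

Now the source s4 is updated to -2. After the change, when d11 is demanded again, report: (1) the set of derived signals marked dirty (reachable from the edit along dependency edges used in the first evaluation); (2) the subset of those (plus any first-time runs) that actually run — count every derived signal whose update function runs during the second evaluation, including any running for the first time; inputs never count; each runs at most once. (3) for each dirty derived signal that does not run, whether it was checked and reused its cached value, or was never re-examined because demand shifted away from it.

First demand of the output computes:
  d1 = max2(-4, 8) = 8
  d2 = min2(8, 8) = 8
  d4 = sub(8, 8) = 0
  d7 = neg(0) = 0
  d9 = min2(8, 0) = 0
  d10 = sub(0, 0) = 0
  d11 = sub(0, 0) = 0

After the edit, cleaning proceeds:
  d1: a read changed (s4 -4->-2) — executes, giving 8 — identical to its old value.
  d2: dirty, but its reads are unchanged (d1 unchanged, s5 unchanged); cached 8 stands.
  d4: dirty, but its reads are unchanged (d2 unchanged, s5 unchanged); cached 0 stands.
  d7: dirty, but its reads are unchanged (d4 unchanged); cached 0 stands.
  d9: dirty, but its reads are unchanged (d1 unchanged, d7 unchanged); cached 0 stands.
  d10: dirty, but its reads are unchanged (d7 unchanged, d9 unchanged); cached 0 stands.
  d11: dirty, but its reads are unchanged (d10 unchanged, d4 unchanged); cached 0 stands.

Note the absorption at d1: it re-runs yet its value is the same, leaving the output's value untouched.

The edit dirties: d1, d2, d4, d7, d9, d10, d11.
1 derived signals run: d1.
Cache hits after checking: d2, d4, d7, d9, d10, d11.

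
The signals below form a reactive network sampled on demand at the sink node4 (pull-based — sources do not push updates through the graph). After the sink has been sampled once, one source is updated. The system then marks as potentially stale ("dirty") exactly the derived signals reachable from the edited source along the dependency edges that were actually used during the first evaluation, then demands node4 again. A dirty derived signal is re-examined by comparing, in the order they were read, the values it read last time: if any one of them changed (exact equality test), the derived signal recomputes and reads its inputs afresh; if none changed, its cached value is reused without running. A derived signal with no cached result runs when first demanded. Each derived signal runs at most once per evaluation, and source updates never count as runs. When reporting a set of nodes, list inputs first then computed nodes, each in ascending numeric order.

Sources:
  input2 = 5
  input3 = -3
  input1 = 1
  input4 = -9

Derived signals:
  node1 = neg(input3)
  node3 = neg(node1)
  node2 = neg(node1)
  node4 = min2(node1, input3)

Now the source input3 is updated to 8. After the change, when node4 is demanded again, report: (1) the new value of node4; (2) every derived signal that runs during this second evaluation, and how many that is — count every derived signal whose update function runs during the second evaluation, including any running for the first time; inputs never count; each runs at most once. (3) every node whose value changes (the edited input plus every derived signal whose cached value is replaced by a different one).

Initial pass — values computed on the first demand:
  node1 = neg(-3) = 3
  node4 = min2(3, -3) = -3

Second demand — change propagation:
  node1: re-runs because input3 -3->8; new result -8.
  node4: re-runs because node1 3->-8; input3 -3->8; new result -8.

node4 now evaluates to -8.
Run set: node1, node4 (2 run).
Changed values: input3, node1, node4.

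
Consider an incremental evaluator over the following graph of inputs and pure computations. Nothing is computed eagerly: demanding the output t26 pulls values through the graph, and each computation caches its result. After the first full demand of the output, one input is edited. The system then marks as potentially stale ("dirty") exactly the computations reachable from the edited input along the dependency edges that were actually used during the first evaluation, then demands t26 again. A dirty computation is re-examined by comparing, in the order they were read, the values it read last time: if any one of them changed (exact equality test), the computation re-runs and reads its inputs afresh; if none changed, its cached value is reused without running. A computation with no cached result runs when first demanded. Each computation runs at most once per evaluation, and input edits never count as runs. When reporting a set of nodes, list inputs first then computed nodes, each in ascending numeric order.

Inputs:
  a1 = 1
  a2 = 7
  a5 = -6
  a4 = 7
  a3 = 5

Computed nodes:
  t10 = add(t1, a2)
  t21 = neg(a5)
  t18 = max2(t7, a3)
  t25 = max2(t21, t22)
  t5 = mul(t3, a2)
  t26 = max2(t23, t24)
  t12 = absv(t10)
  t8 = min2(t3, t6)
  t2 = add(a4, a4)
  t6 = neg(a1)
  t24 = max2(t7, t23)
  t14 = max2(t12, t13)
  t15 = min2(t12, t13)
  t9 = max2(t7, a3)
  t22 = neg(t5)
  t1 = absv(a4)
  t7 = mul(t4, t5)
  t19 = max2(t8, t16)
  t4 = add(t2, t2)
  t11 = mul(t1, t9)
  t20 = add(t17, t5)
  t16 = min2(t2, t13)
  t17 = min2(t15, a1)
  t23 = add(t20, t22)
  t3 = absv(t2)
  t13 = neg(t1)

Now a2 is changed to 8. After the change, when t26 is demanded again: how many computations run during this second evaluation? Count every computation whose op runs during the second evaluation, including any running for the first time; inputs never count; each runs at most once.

Run set: t5, t7, t10, t12, t15, t20, t22, t23, t24, t26 (10 run).
The important point: at t17 every value read last time is unchanged, so the dirty flag clears without a run.

Initial pass — values computed on the first demand:
  t1 = absv(7) = 7
  t2 = add(7, 7) = 14
  t3 = absv(14) = 14
  t4 = add(14, 14) = 28
  t5 = mul(14, 7) = 98
  t7 = mul(28, 98) = 2744
  t10 = add(7, 7) = 14
  t12 = absv(14) = 14
  t13 = neg(7) = -7
  t15 = min2(14, -7) = -7
  t17 = min2(-7, 1) = -7
  t20 = add(-7, 98) = 91
  t22 = neg(98) = -98
  t23 = add(91, -98) = -7
  t24 = max2(2744, -7) = 2744
  t26 = max2(-7, 2744) = 2744

Second demand — change propagation:
  t5: re-runs because a2 7->8; new result 112.
  t7: re-runs because t5 98->112; new result 3136.
  t10: re-runs because a2 7->8; new result 15.
  t12: re-runs because t10 14->15; new result 15.
  t15: re-runs because t12 14->15; new result -7 (unchanged).
  t17: re-examined; everything it read last time is the same (t15 unchanged, a1 unchanged) — cache -7 kept, no run.
  t20: re-runs because t5 98->112; new result 105.
  t22: re-runs because t5 98->112; new result -112.
  t23: re-runs because t20 91->105; t22 -98->-112; new result -7 (unchanged).
  t24: re-runs because t7 2744->3136; new result 3136.
  t26: re-runs because t24 2744->3136; new result 3136.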